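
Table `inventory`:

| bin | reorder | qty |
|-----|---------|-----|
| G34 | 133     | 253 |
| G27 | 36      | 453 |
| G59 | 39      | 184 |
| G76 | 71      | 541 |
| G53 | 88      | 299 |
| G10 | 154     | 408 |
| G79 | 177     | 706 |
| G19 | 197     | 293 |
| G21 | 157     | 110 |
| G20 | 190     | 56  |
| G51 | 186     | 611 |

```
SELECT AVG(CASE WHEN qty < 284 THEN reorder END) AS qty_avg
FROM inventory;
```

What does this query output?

bin=G34: ✓ → 133
bin=G27: ✗
bin=G59: ✓ → 39
bin=G76: ✗
bin=G53: ✗
bin=G10: ✗
bin=G79: ✗
bin=G19: ✗
bin=G21: ✓ → 157
bin=G20: ✓ → 190
bin=G51: ✗
qty_avg = (133 + 39 + 157 + 190) / 4 = 129.75

129.75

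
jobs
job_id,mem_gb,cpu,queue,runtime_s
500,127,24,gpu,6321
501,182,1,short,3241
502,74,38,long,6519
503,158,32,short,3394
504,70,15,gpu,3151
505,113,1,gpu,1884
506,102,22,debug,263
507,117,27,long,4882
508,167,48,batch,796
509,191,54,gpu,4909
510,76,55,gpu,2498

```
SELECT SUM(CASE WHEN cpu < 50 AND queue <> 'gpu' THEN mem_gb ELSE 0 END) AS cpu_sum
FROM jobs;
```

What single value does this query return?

800

job_id=500: ✗
job_id=501: ✓ → 182
job_id=502: ✓ → 74
job_id=503: ✓ → 158
job_id=504: ✗
job_id=505: ✗
job_id=506: ✓ → 102
job_id=507: ✓ → 117
job_id=508: ✓ → 167
job_id=509: ✗
job_id=510: ✗
cpu_sum = 182 + 74 + 158 + 102 + 117 + 167 = 800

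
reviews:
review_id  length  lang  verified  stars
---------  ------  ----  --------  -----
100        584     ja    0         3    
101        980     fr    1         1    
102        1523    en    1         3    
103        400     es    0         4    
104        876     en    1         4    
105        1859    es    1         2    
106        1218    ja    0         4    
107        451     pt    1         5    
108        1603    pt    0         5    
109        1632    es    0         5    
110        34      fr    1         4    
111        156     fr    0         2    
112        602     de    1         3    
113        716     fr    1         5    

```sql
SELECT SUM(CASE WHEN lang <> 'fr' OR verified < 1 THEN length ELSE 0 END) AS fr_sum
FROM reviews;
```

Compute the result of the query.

review_id=100: ✓ → 584
review_id=101: ✗
review_id=102: ✓ → 1523
review_id=103: ✓ → 400
review_id=104: ✓ → 876
review_id=105: ✓ → 1859
review_id=106: ✓ → 1218
review_id=107: ✓ → 451
review_id=108: ✓ → 1603
review_id=109: ✓ → 1632
review_id=110: ✗
review_id=111: ✓ → 156
review_id=112: ✓ → 602
review_id=113: ✗
fr_sum = 584 + 1523 + 400 + 876 + 1859 + 1218 + 451 + 1603 + 1632 + 156 + 602 = 10904

10904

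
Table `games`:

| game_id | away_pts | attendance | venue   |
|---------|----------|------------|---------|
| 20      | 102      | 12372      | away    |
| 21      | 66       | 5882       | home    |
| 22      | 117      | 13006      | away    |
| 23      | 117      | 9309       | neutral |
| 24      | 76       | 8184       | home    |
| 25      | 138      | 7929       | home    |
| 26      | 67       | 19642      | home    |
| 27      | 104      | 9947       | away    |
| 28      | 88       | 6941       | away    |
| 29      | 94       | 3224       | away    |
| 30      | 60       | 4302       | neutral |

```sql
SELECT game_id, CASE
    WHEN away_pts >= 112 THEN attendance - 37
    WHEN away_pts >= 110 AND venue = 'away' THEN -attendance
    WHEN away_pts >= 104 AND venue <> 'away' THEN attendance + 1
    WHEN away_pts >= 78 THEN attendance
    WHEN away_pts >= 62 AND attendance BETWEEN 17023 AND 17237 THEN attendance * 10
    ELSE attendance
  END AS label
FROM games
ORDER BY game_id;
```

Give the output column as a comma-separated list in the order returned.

game_id=20: away_pts >= 78 → 12372
game_id=21: ELSE → 5882
game_id=22: away_pts >= 112 → 12969
game_id=23: away_pts >= 112 → 9272
game_id=24: ELSE → 8184
game_id=25: away_pts >= 112 → 7892
game_id=26: ELSE → 19642
game_id=27: away_pts >= 78 → 9947
game_id=28: away_pts >= 78 → 6941
game_id=29: away_pts >= 78 → 3224
game_id=30: ELSE → 4302

12372, 5882, 12969, 9272, 8184, 7892, 19642, 9947, 6941, 3224, 4302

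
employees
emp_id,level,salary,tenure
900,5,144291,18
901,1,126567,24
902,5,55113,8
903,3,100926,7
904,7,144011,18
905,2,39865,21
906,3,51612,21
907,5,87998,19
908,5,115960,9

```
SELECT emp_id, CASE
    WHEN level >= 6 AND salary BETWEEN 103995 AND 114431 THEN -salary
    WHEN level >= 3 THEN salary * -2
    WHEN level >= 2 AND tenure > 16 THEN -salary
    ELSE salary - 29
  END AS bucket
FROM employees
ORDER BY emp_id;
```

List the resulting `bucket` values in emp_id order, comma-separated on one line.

-288582, 126538, -110226, -201852, -288022, -39865, -103224, -175996, -231920

emp_id=900: level >= 3 → -288582
emp_id=901: ELSE → 126538
emp_id=902: level >= 3 → -110226
emp_id=903: level >= 3 → -201852
emp_id=904: level >= 3 → -288022
emp_id=905: level >= 2 AND tenure > 16 → -39865
emp_id=906: level >= 3 → -103224
emp_id=907: level >= 3 → -175996
emp_id=908: level >= 3 → -231920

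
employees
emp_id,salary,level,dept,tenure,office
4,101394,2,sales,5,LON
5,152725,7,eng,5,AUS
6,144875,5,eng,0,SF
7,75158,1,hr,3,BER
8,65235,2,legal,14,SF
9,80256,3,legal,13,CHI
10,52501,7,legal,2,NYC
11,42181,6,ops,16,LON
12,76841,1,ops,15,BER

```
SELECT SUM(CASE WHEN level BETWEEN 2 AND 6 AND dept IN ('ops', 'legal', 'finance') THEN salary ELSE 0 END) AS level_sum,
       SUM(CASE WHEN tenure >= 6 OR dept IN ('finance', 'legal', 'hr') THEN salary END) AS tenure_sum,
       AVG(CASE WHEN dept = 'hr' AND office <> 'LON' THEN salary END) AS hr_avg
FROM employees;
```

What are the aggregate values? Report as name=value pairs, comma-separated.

[level_sum: level BETWEEN 2 AND 6 AND dept IN ('ops', 'legal', 'finance')]
emp_id=4: ✗
emp_id=5: ✗
emp_id=6: ✗
emp_id=7: ✗
emp_id=8: ✓ → 65235
emp_id=9: ✓ → 80256
emp_id=10: ✗
emp_id=11: ✓ → 42181
emp_id=12: ✗
level_sum = 65235 + 80256 + 42181 = 187672
—
[tenure_sum: tenure >= 6 OR dept IN ('finance', 'legal', 'hr')]
emp_id=4: ✗
emp_id=5: ✗
emp_id=6: ✗
emp_id=7: ✓ → 75158
emp_id=8: ✓ → 65235
emp_id=9: ✓ → 80256
emp_id=10: ✓ → 52501
emp_id=11: ✓ → 42181
emp_id=12: ✓ → 76841
tenure_sum = 75158 + 65235 + 80256 + 52501 + 42181 + 76841 = 392172
—
[hr_avg: dept = 'hr' AND office <> 'LON']
emp_id=4: ✗
emp_id=5: ✗
emp_id=6: ✗
emp_id=7: ✓ → 75158
emp_id=8: ✗
emp_id=9: ✗
emp_id=10: ✗
emp_id=11: ✗
emp_id=12: ✗
hr_avg = 75158

level_sum=187672, tenure_sum=392172, hr_avg=75158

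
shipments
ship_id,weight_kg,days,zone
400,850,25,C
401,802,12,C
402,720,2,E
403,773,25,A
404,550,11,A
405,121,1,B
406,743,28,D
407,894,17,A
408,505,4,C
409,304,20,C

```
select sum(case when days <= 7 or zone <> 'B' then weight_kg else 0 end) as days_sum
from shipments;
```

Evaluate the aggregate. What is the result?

ship_id=400: ✓ → 850
ship_id=401: ✓ → 802
ship_id=402: ✓ → 720
ship_id=403: ✓ → 773
ship_id=404: ✓ → 550
ship_id=405: ✓ → 121
ship_id=406: ✓ → 743
ship_id=407: ✓ → 894
ship_id=408: ✓ → 505
ship_id=409: ✓ → 304
days_sum = 850 + 802 + 720 + 773 + 550 + 121 + 743 + 894 + 505 + 304 = 6262

6262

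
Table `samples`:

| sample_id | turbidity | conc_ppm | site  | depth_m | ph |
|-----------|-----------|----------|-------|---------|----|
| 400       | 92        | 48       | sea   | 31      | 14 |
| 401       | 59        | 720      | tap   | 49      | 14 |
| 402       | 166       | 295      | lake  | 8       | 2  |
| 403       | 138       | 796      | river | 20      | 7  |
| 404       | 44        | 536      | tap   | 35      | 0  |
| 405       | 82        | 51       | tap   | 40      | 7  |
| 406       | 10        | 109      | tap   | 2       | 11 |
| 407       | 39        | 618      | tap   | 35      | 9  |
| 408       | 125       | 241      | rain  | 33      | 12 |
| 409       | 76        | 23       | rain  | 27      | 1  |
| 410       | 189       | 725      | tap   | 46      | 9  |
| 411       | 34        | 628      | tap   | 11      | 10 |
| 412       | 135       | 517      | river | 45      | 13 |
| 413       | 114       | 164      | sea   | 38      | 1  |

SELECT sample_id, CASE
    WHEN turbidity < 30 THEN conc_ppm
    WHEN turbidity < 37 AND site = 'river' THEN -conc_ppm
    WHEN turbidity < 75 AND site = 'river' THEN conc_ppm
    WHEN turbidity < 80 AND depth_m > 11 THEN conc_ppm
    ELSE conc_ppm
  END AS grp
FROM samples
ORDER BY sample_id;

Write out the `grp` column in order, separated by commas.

sample_id=400: ELSE → 48
sample_id=401: turbidity < 80 AND depth_m > 11 → 720
sample_id=402: ELSE → 295
sample_id=403: ELSE → 796
sample_id=404: turbidity < 80 AND depth_m > 11 → 536
sample_id=405: ELSE → 51
sample_id=406: turbidity < 30 → 109
sample_id=407: turbidity < 80 AND depth_m > 11 → 618
sample_id=408: ELSE → 241
sample_id=409: turbidity < 80 AND depth_m > 11 → 23
sample_id=410: ELSE → 725
sample_id=411: ELSE → 628
sample_id=412: ELSE → 517
sample_id=413: ELSE → 164

48, 720, 295, 796, 536, 51, 109, 618, 241, 23, 725, 628, 517, 164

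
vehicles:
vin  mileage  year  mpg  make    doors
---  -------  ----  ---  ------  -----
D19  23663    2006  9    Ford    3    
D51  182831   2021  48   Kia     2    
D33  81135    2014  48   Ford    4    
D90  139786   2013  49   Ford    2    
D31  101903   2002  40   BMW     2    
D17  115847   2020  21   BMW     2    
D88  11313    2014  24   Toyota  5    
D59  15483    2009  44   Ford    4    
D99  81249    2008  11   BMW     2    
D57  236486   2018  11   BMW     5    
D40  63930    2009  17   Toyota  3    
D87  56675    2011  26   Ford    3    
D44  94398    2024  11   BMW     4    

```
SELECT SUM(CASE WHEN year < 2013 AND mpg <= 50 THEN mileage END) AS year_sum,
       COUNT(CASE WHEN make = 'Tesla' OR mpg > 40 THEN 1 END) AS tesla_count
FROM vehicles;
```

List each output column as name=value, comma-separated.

[year_sum: year < 2013 AND mpg <= 50]
vin=D19: ✓ → 23663
vin=D51: ✗
vin=D33: ✗
vin=D90: ✗
vin=D31: ✓ → 101903
vin=D17: ✗
vin=D88: ✗
vin=D59: ✓ → 15483
vin=D99: ✓ → 81249
vin=D57: ✗
vin=D40: ✓ → 63930
vin=D87: ✓ → 56675
vin=D44: ✗
year_sum = 23663 + 101903 + 15483 + 81249 + 63930 + 56675 = 342903
—
[tesla_count: make = 'Tesla' OR mpg > 40]
vin=D19: ✗
vin=D51: ✓ → 1
vin=D33: ✓ → 1
vin=D90: ✓ → 1
vin=D31: ✗
vin=D17: ✗
vin=D88: ✗
vin=D59: ✓ → 1
vin=D99: ✗
vin=D57: ✗
vin=D40: ✗
vin=D87: ✗
vin=D44: ✗
tesla_count = COUNT(1, 1, 1, 1) = 4

year_sum=342903, tesla_count=4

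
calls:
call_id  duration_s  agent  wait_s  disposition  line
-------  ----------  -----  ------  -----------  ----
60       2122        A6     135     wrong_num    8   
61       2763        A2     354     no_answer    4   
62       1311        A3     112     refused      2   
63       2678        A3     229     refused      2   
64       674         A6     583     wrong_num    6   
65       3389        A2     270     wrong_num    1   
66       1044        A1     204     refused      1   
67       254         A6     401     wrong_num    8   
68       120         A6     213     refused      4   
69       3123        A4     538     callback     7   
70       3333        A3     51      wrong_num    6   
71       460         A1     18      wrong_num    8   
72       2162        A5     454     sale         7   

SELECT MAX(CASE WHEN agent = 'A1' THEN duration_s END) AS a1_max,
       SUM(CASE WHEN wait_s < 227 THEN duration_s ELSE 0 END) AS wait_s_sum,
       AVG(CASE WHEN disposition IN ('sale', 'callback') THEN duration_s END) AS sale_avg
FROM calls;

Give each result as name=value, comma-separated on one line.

a1_max=1044, wait_s_sum=8390, sale_avg=2642.5

[a1_max: agent = 'A1']
call_id=60: ✗
call_id=61: ✗
call_id=62: ✗
call_id=63: ✗
call_id=64: ✗
call_id=65: ✗
call_id=66: ✓ → 1044
call_id=67: ✗
call_id=68: ✗
call_id=69: ✗
call_id=70: ✗
call_id=71: ✓ → 460
call_id=72: ✗
a1_max = MAX(1044, 460) = 1044
—
[wait_s_sum: wait_s < 227]
call_id=60: ✓ → 2122
call_id=61: ✗
call_id=62: ✓ → 1311
call_id=63: ✗
call_id=64: ✗
call_id=65: ✗
call_id=66: ✓ → 1044
call_id=67: ✗
call_id=68: ✓ → 120
call_id=69: ✗
call_id=70: ✓ → 3333
call_id=71: ✓ → 460
call_id=72: ✗
wait_s_sum = 2122 + 1311 + 1044 + 120 + 3333 + 460 = 8390
—
[sale_avg: disposition IN ('sale', 'callback')]
call_id=60: ✗
call_id=61: ✗
call_id=62: ✗
call_id=63: ✗
call_id=64: ✗
call_id=65: ✗
call_id=66: ✗
call_id=67: ✗
call_id=68: ✗
call_id=69: ✓ → 3123
call_id=70: ✗
call_id=71: ✗
call_id=72: ✓ → 2162
sale_avg = (3123 + 2162) / 2 = 2642.5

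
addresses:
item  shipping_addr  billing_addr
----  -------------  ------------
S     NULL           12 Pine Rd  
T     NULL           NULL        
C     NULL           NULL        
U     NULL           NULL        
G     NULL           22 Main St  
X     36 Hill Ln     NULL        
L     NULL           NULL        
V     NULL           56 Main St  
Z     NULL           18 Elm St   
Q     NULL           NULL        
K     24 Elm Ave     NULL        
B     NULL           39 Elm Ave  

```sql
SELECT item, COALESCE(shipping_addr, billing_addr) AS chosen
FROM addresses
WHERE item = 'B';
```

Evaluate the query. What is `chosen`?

item = B: shipping_addr=NULL, billing_addr=39 Elm Ave.
shipping_addr=NULL, billing_addr=39 Elm Ave → 39 Elm Ave

39 Elm Ave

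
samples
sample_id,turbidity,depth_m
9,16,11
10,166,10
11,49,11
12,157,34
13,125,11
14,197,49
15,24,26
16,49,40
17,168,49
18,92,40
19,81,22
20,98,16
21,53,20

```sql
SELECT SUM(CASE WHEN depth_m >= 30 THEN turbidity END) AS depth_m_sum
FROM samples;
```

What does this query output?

663

sample_id=9: ✗
sample_id=10: ✗
sample_id=11: ✗
sample_id=12: ✓ → 157
sample_id=13: ✗
sample_id=14: ✓ → 197
sample_id=15: ✗
sample_id=16: ✓ → 49
sample_id=17: ✓ → 168
sample_id=18: ✓ → 92
sample_id=19: ✗
sample_id=20: ✗
sample_id=21: ✗
depth_m_sum = 157 + 197 + 49 + 168 + 92 = 663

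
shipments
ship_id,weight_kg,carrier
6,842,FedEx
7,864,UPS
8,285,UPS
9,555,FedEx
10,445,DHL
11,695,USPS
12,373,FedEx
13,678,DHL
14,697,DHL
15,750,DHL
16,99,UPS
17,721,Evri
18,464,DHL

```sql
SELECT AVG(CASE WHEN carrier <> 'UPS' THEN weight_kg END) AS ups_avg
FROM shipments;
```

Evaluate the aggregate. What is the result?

622

ship_id=6: ✓ → 842
ship_id=7: ✗
ship_id=8: ✗
ship_id=9: ✓ → 555
ship_id=10: ✓ → 445
ship_id=11: ✓ → 695
ship_id=12: ✓ → 373
ship_id=13: ✓ → 678
ship_id=14: ✓ → 697
ship_id=15: ✓ → 750
ship_id=16: ✗
ship_id=17: ✓ → 721
ship_id=18: ✓ → 464
ups_avg = (842 + 555 + 445 + 695 + 373 + 678 + 697 + 750 + 721 + 464) / 10 = 622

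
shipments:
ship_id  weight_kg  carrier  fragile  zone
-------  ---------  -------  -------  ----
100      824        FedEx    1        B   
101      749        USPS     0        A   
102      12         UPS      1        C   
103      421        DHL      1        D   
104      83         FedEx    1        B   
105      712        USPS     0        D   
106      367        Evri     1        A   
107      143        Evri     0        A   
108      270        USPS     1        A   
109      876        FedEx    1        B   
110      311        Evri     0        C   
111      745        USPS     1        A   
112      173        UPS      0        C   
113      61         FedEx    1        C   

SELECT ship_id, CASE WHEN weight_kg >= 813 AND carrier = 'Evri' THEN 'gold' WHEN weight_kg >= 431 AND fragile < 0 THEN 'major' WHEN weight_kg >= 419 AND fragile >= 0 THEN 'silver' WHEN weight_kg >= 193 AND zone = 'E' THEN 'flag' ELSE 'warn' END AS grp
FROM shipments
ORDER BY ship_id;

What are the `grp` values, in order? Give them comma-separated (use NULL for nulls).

silver, silver, warn, silver, warn, silver, warn, warn, warn, silver, warn, silver, warn, warn

ship_id=100: weight_kg >= 419 AND fragile >= 0 → silver
ship_id=101: weight_kg >= 419 AND fragile >= 0 → silver
ship_id=102: ELSE → warn
ship_id=103: weight_kg >= 419 AND fragile >= 0 → silver
ship_id=104: ELSE → warn
ship_id=105: weight_kg >= 419 AND fragile >= 0 → silver
ship_id=106: ELSE → warn
ship_id=107: ELSE → warn
ship_id=108: ELSE → warn
ship_id=109: weight_kg >= 419 AND fragile >= 0 → silver
ship_id=110: ELSE → warn
ship_id=111: weight_kg >= 419 AND fragile >= 0 → silver
ship_id=112: ELSE → warn
ship_id=113: ELSE → warn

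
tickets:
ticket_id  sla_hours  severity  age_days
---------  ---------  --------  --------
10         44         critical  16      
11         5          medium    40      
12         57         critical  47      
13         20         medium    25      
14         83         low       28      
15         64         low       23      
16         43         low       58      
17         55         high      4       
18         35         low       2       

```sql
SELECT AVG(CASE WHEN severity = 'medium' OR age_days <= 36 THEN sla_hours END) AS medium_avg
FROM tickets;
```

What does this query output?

43.7142857143

ticket_id=10: ✓ → 44
ticket_id=11: ✓ → 5
ticket_id=12: ✗
ticket_id=13: ✓ → 20
ticket_id=14: ✓ → 83
ticket_id=15: ✓ → 64
ticket_id=16: ✗
ticket_id=17: ✓ → 55
ticket_id=18: ✓ → 35
medium_avg = (44 + 5 + 20 + 83 + 64 + 55 + 35) / 7 = 43.7142857143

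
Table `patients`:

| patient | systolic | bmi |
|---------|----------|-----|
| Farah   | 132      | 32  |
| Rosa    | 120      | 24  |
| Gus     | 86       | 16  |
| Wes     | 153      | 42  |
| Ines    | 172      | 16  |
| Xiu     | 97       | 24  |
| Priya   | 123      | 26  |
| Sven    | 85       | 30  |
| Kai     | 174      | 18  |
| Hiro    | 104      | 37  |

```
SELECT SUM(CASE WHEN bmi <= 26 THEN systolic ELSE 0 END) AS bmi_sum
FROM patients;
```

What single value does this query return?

772

patient=Farah: ✗
patient=Rosa: ✓ → 120
patient=Gus: ✓ → 86
patient=Wes: ✗
patient=Ines: ✓ → 172
patient=Xiu: ✓ → 97
patient=Priya: ✓ → 123
patient=Sven: ✗
patient=Kai: ✓ → 174
patient=Hiro: ✗
bmi_sum = 120 + 86 + 172 + 97 + 123 + 174 = 772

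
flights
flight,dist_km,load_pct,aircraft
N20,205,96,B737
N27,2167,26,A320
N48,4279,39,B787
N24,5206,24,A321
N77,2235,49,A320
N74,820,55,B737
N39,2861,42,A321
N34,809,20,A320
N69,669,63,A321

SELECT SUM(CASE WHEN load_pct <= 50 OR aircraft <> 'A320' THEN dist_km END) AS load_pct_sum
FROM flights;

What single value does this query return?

19251

flight=N20: ✓ → 205
flight=N27: ✓ → 2167
flight=N48: ✓ → 4279
flight=N24: ✓ → 5206
flight=N77: ✓ → 2235
flight=N74: ✓ → 820
flight=N39: ✓ → 2861
flight=N34: ✓ → 809
flight=N69: ✓ → 669
load_pct_sum = 205 + 2167 + 4279 + 5206 + 2235 + 820 + 2861 + 809 + 669 = 19251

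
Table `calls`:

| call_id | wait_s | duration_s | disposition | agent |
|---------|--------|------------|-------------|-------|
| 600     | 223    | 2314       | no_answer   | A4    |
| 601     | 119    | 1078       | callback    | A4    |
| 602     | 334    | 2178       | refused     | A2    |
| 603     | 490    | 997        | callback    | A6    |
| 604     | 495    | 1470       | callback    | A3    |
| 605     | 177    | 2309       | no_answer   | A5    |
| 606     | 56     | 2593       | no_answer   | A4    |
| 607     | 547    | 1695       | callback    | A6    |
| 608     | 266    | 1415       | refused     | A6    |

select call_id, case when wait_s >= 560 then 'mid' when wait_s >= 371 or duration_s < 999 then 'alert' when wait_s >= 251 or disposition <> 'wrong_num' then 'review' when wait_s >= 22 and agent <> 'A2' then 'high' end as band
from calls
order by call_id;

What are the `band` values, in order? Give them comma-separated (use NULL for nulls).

call_id=600: wait_s >= 251 or disposition <> 'wrong_num' → review
call_id=601: wait_s >= 251 or disposition <> 'wrong_num' → review
call_id=602: wait_s >= 251 or disposition <> 'wrong_num' → review
call_id=603: wait_s >= 371 or duration_s < 999 → alert
call_id=604: wait_s >= 371 or duration_s < 999 → alert
call_id=605: wait_s >= 251 or disposition <> 'wrong_num' → review
call_id=606: wait_s >= 251 or disposition <> 'wrong_num' → review
call_id=607: wait_s >= 371 or duration_s < 999 → alert
call_id=608: wait_s >= 251 or disposition <> 'wrong_num' → review

review, review, review, alert, alert, review, review, alert, review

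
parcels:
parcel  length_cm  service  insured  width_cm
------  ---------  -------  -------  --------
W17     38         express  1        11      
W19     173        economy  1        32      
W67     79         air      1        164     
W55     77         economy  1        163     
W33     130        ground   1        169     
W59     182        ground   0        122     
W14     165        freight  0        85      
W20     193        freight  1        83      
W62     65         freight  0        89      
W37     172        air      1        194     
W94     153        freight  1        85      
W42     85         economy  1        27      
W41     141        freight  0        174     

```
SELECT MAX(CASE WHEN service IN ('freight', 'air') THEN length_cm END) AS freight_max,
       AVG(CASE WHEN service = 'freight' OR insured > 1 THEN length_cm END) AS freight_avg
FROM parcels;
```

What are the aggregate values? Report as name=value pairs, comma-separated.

[freight_max: service IN ('freight', 'air')]
parcel=W17: ✗
parcel=W19: ✗
parcel=W67: ✓ → 79
parcel=W55: ✗
parcel=W33: ✗
parcel=W59: ✗
parcel=W14: ✓ → 165
parcel=W20: ✓ → 193
parcel=W62: ✓ → 65
parcel=W37: ✓ → 172
parcel=W94: ✓ → 153
parcel=W42: ✗
parcel=W41: ✓ → 141
freight_max = MAX(79, 165, 193, 65, 172, 153, 141) = 193
—
[freight_avg: service = 'freight' OR insured > 1]
parcel=W17: ✗
parcel=W19: ✗
parcel=W67: ✗
parcel=W55: ✗
parcel=W33: ✗
parcel=W59: ✗
parcel=W14: ✓ → 165
parcel=W20: ✓ → 193
parcel=W62: ✓ → 65
parcel=W37: ✗
parcel=W94: ✓ → 153
parcel=W42: ✗
parcel=W41: ✓ → 141
freight_avg = (165 + 193 + 65 + 153 + 141) / 5 = 143.4

freight_max=193, freight_avg=143.4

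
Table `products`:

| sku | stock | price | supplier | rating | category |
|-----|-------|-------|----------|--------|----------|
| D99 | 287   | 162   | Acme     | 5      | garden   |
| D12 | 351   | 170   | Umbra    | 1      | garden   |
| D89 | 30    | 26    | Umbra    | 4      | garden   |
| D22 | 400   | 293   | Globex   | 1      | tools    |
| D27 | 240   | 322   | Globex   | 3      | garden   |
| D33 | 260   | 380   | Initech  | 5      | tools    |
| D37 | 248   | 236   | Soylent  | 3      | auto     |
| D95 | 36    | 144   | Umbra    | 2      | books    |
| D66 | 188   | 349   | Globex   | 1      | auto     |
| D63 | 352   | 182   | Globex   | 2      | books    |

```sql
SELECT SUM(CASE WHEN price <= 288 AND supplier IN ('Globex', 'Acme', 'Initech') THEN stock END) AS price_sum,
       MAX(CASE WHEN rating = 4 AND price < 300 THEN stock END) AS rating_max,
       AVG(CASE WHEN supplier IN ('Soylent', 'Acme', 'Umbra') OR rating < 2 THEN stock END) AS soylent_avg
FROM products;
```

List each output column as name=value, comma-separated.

price_sum=639, rating_max=30, soylent_avg=220

[price_sum: price <= 288 AND supplier IN ('Globex', 'Acme', 'Initech')]
sku=D99: ✓ → 287
sku=D12: ✗
sku=D89: ✗
sku=D22: ✗
sku=D27: ✗
sku=D33: ✗
sku=D37: ✗
sku=D95: ✗
sku=D66: ✗
sku=D63: ✓ → 352
price_sum = 287 + 352 = 639
—
[rating_max: rating = 4 AND price < 300]
sku=D99: ✗
sku=D12: ✗
sku=D89: ✓ → 30
sku=D22: ✗
sku=D27: ✗
sku=D33: ✗
sku=D37: ✗
sku=D95: ✗
sku=D66: ✗
sku=D63: ✗
rating_max = MAX(30) = 30
—
[soylent_avg: supplier IN ('Soylent', 'Acme', 'Umbra') OR rating < 2]
sku=D99: ✓ → 287
sku=D12: ✓ → 351
sku=D89: ✓ → 30
sku=D22: ✓ → 400
sku=D27: ✗
sku=D33: ✗
sku=D37: ✓ → 248
sku=D95: ✓ → 36
sku=D66: ✓ → 188
sku=D63: ✗
soylent_avg = (287 + 351 + 30 + 400 + 248 + 36 + 188) / 7 = 220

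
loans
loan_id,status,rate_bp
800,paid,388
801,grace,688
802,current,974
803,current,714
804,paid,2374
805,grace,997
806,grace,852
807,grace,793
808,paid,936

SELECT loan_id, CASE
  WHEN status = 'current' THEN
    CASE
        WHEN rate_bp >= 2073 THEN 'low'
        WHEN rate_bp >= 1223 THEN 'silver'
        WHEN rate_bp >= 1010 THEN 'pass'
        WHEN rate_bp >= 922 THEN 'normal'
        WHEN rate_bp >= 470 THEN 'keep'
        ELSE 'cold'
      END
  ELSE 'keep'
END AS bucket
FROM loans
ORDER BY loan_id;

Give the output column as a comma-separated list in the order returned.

keep, keep, normal, keep, keep, keep, keep, keep, keep

loan_id=800: status='paid' → outer ELSE → keep
loan_id=801: status='grace' → outer ELSE → keep
loan_id=802: status='current' → inner[rate_bp >= 922] → normal
loan_id=803: status='current' → inner[rate_bp >= 470] → keep
loan_id=804: status='paid' → outer ELSE → keep
loan_id=805: status='grace' → outer ELSE → keep
loan_id=806: status='grace' → outer ELSE → keep
loan_id=807: status='grace' → outer ELSE → keep
loan_id=808: status='paid' → outer ELSE → keep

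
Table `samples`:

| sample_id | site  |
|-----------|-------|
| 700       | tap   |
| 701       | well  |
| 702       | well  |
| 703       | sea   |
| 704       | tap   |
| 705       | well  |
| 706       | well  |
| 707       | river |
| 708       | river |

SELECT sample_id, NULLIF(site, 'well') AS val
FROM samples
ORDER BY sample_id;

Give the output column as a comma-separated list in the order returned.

tap, NULL, NULL, sea, tap, NULL, NULL, river, river

sample_id=700: site=tap vs well: differ → tap
sample_id=701: site=well vs well: equal → NULL
sample_id=702: site=well vs well: equal → NULL
sample_id=703: site=sea vs well: differ → sea
sample_id=704: site=tap vs well: differ → tap
sample_id=705: site=well vs well: equal → NULL
sample_id=706: site=well vs well: equal → NULL
sample_id=707: site=river vs well: differ → river
sample_id=708: site=river vs well: differ → river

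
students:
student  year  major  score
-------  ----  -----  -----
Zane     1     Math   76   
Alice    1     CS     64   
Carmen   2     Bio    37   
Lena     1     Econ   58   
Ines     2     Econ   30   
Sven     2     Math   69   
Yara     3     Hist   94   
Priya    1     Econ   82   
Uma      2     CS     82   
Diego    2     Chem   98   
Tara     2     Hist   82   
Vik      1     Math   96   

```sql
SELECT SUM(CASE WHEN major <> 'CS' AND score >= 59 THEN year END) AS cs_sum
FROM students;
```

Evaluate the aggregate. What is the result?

12

student=Zane: ✓ → 1
student=Alice: ✗
student=Carmen: ✗
student=Lena: ✗
student=Ines: ✗
student=Sven: ✓ → 2
student=Yara: ✓ → 3
student=Priya: ✓ → 1
student=Uma: ✗
student=Diego: ✓ → 2
student=Tara: ✓ → 2
student=Vik: ✓ → 1
cs_sum = 1 + 2 + 3 + 1 + 2 + 2 + 1 = 12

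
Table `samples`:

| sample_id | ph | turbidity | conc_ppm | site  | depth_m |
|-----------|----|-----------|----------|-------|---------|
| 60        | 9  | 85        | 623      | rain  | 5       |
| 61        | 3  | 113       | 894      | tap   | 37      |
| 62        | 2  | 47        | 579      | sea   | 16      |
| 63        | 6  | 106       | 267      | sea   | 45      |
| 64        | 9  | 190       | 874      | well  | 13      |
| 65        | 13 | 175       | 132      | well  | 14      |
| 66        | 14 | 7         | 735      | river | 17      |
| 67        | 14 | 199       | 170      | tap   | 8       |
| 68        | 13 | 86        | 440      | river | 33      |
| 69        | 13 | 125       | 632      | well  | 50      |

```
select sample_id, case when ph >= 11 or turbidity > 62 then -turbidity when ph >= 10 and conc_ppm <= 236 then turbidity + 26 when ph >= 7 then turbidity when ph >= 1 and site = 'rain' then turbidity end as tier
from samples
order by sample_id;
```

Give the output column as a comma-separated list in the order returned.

-85, -113, NULL, -106, -190, -175, -7, -199, -86, -125

sample_id=60: ph >= 11 or turbidity > 62 → -85
sample_id=61: ph >= 11 or turbidity > 62 → -113
sample_id=62: (no match → NULL) → NULL
sample_id=63: ph >= 11 or turbidity > 62 → -106
sample_id=64: ph >= 11 or turbidity > 62 → -190
sample_id=65: ph >= 11 or turbidity > 62 → -175
sample_id=66: ph >= 11 or turbidity > 62 → -7
sample_id=67: ph >= 11 or turbidity > 62 → -199
sample_id=68: ph >= 11 or turbidity > 62 → -86
sample_id=69: ph >= 11 or turbidity > 62 → -125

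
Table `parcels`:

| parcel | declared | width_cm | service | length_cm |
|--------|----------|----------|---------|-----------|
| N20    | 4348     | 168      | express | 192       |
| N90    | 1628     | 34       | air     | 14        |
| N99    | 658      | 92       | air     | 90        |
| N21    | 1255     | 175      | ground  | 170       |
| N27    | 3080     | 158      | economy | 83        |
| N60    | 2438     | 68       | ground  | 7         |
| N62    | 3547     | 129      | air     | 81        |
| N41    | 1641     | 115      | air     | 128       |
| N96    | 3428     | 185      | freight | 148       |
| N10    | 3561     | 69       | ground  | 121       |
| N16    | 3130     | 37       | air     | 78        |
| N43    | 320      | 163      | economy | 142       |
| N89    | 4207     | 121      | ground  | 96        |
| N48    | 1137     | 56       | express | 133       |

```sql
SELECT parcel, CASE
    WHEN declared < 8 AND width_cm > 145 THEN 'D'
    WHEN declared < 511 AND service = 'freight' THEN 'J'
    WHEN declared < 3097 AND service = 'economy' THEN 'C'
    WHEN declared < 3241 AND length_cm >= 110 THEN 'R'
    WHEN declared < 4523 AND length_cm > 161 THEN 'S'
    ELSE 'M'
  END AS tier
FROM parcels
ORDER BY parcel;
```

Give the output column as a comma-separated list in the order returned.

parcel=N10: ELSE → M
parcel=N16: ELSE → M
parcel=N20: declared < 4523 AND length_cm > 161 → S
parcel=N21: declared < 3241 AND length_cm >= 110 → R
parcel=N27: declared < 3097 AND service = 'economy' → C
parcel=N41: declared < 3241 AND length_cm >= 110 → R
parcel=N43: declared < 3097 AND service = 'economy' → C
parcel=N48: declared < 3241 AND length_cm >= 110 → R
parcel=N60: ELSE → M
parcel=N62: ELSE → M
parcel=N89: ELSE → M
parcel=N90: ELSE → M
parcel=N96: ELSE → M
parcel=N99: ELSE → M

M, M, S, R, C, R, C, R, M, M, M, M, M, M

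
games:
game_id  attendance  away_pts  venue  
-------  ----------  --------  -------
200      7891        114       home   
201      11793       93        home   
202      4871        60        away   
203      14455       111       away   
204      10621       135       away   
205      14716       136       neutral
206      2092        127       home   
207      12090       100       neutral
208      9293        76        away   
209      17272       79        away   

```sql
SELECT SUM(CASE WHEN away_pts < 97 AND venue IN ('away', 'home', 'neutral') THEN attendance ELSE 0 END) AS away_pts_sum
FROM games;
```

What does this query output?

game_id=200: ✗
game_id=201: ✓ → 11793
game_id=202: ✓ → 4871
game_id=203: ✗
game_id=204: ✗
game_id=205: ✗
game_id=206: ✗
game_id=207: ✗
game_id=208: ✓ → 9293
game_id=209: ✓ → 17272
away_pts_sum = 11793 + 4871 + 9293 + 17272 = 43229

43229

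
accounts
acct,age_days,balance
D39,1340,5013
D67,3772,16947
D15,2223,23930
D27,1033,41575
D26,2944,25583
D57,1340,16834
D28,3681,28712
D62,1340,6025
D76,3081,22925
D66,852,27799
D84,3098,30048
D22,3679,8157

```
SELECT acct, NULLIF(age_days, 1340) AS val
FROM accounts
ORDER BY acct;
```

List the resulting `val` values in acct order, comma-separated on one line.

acct=D15: age_days=2223 vs 1340: differ → 2223
acct=D22: age_days=3679 vs 1340: differ → 3679
acct=D26: age_days=2944 vs 1340: differ → 2944
acct=D27: age_days=1033 vs 1340: differ → 1033
acct=D28: age_days=3681 vs 1340: differ → 3681
acct=D39: age_days=1340 vs 1340: equal → NULL
acct=D57: age_days=1340 vs 1340: equal → NULL
acct=D62: age_days=1340 vs 1340: equal → NULL
acct=D66: age_days=852 vs 1340: differ → 852
acct=D67: age_days=3772 vs 1340: differ → 3772
acct=D76: age_days=3081 vs 1340: differ → 3081
acct=D84: age_days=3098 vs 1340: differ → 3098

2223, 3679, 2944, 1033, 3681, NULL, NULL, NULL, 852, 3772, 3081, 3098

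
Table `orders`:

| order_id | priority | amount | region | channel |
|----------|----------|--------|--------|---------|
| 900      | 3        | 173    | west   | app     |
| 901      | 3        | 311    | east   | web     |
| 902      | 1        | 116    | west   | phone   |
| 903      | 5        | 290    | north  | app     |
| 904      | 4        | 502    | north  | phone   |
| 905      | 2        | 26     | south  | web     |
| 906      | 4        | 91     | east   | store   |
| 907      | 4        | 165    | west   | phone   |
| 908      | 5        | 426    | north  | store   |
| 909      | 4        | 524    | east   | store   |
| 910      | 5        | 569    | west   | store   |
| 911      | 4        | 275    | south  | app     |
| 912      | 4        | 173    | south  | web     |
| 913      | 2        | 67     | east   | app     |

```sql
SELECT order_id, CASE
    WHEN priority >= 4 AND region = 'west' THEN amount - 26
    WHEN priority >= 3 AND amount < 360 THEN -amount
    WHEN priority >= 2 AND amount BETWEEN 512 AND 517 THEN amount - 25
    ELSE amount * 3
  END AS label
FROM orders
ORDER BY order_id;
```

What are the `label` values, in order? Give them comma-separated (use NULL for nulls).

order_id=900: priority >= 3 AND amount < 360 → -173
order_id=901: priority >= 3 AND amount < 360 → -311
order_id=902: ELSE → 348
order_id=903: priority >= 3 AND amount < 360 → -290
order_id=904: ELSE → 1506
order_id=905: ELSE → 78
order_id=906: priority >= 3 AND amount < 360 → -91
order_id=907: priority >= 4 AND region = 'west' → 139
order_id=908: ELSE → 1278
order_id=909: ELSE → 1572
order_id=910: priority >= 4 AND region = 'west' → 543
order_id=911: priority >= 3 AND amount < 360 → -275
order_id=912: priority >= 3 AND amount < 360 → -173
order_id=913: ELSE → 201

-173, -311, 348, -290, 1506, 78, -91, 139, 1278, 1572, 543, -275, -173, 201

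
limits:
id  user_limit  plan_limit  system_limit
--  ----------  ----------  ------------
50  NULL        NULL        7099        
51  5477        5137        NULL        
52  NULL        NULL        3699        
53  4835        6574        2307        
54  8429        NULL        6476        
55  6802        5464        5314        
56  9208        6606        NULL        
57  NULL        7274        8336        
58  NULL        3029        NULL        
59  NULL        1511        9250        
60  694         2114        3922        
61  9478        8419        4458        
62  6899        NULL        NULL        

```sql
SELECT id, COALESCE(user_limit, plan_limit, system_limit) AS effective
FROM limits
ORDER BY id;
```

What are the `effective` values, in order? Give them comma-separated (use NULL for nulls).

7099, 5477, 3699, 4835, 8429, 6802, 9208, 7274, 3029, 1511, 694, 9478, 6899

id=50: user_limit=NULL, plan_limit=NULL, system_limit=7099 → 7099
id=51: user_limit=5477 → 5477
id=52: user_limit=NULL, plan_limit=NULL, system_limit=3699 → 3699
id=53: user_limit=4835 → 4835
id=54: user_limit=8429 → 8429
id=55: user_limit=6802 → 6802
id=56: user_limit=9208 → 9208
id=57: user_limit=NULL, plan_limit=7274 → 7274
id=58: user_limit=NULL, plan_limit=3029 → 3029
id=59: user_limit=NULL, plan_limit=1511 → 1511
id=60: user_limit=694 → 694
id=61: user_limit=9478 → 9478
id=62: user_limit=6899 → 6899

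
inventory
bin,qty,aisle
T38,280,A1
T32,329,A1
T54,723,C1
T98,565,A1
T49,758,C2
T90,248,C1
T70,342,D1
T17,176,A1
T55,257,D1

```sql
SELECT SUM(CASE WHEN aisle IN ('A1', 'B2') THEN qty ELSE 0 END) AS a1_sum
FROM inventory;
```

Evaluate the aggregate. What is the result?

1350

bin=T38: ✓ → 280
bin=T32: ✓ → 329
bin=T54: ✗
bin=T98: ✓ → 565
bin=T49: ✗
bin=T90: ✗
bin=T70: ✗
bin=T17: ✓ → 176
bin=T55: ✗
a1_sum = 280 + 329 + 565 + 176 = 1350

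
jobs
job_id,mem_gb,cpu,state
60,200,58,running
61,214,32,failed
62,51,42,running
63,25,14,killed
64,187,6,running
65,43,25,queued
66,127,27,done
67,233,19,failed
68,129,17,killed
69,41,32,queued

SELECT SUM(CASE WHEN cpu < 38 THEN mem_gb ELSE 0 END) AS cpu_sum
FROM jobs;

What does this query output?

999

job_id=60: ✗
job_id=61: ✓ → 214
job_id=62: ✗
job_id=63: ✓ → 25
job_id=64: ✓ → 187
job_id=65: ✓ → 43
job_id=66: ✓ → 127
job_id=67: ✓ → 233
job_id=68: ✓ → 129
job_id=69: ✓ → 41
cpu_sum = 214 + 25 + 187 + 43 + 127 + 233 + 129 + 41 = 999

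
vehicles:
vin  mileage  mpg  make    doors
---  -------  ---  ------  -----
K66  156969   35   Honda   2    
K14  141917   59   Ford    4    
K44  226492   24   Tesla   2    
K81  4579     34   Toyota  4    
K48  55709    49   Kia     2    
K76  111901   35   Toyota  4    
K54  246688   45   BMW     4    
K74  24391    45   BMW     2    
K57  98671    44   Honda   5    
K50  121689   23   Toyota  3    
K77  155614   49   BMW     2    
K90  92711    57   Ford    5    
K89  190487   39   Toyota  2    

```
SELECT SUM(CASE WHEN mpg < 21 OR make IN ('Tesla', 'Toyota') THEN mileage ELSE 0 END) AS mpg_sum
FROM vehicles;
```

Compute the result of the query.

vin=K66: ✗
vin=K14: ✗
vin=K44: ✓ → 226492
vin=K81: ✓ → 4579
vin=K48: ✗
vin=K76: ✓ → 111901
vin=K54: ✗
vin=K74: ✗
vin=K57: ✗
vin=K50: ✓ → 121689
vin=K77: ✗
vin=K90: ✗
vin=K89: ✓ → 190487
mpg_sum = 226492 + 4579 + 111901 + 121689 + 190487 = 655148

655148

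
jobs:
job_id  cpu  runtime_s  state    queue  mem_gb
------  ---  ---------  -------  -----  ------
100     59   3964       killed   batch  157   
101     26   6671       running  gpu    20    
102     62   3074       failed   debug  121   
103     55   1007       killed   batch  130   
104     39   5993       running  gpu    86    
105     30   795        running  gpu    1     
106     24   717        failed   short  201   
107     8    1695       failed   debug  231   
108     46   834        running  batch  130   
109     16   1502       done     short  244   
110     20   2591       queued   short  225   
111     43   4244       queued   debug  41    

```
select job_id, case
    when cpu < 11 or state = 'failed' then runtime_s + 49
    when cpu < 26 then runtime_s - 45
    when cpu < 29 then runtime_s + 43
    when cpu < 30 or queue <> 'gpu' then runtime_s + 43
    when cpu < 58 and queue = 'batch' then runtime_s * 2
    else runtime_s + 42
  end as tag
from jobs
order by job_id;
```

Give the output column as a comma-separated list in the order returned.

4007, 6714, 3123, 1050, 6035, 837, 766, 1744, 877, 1457, 2546, 4287

job_id=100: cpu < 30 or queue <> 'gpu' → 4007
job_id=101: cpu < 29 → 6714
job_id=102: cpu < 11 or state = 'failed' → 3123
job_id=103: cpu < 30 or queue <> 'gpu' → 1050
job_id=104: ELSE → 6035
job_id=105: ELSE → 837
job_id=106: cpu < 11 or state = 'failed' → 766
job_id=107: cpu < 11 or state = 'failed' → 1744
job_id=108: cpu < 30 or queue <> 'gpu' → 877
job_id=109: cpu < 26 → 1457
job_id=110: cpu < 26 → 2546
job_id=111: cpu < 30 or queue <> 'gpu' → 4287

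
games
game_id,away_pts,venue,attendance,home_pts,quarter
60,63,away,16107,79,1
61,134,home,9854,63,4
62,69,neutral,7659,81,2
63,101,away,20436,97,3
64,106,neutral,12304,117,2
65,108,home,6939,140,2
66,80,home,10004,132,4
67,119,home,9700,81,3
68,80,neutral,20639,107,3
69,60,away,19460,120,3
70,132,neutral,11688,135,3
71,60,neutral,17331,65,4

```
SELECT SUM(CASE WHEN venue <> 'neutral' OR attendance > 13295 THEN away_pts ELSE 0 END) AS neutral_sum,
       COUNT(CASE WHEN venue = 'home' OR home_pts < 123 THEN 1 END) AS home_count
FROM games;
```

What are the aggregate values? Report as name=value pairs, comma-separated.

neutral_sum=805, home_count=11

[neutral_sum: venue <> 'neutral' OR attendance > 13295]
game_id=60: ✓ → 63
game_id=61: ✓ → 134
game_id=62: ✗
game_id=63: ✓ → 101
game_id=64: ✗
game_id=65: ✓ → 108
game_id=66: ✓ → 80
game_id=67: ✓ → 119
game_id=68: ✓ → 80
game_id=69: ✓ → 60
game_id=70: ✗
game_id=71: ✓ → 60
neutral_sum = 63 + 134 + 101 + 108 + 80 + 119 + 80 + 60 + 60 = 805
—
[home_count: venue = 'home' OR home_pts < 123]
game_id=60: ✓ → 1
game_id=61: ✓ → 1
game_id=62: ✓ → 1
game_id=63: ✓ → 1
game_id=64: ✓ → 1
game_id=65: ✓ → 1
game_id=66: ✓ → 1
game_id=67: ✓ → 1
game_id=68: ✓ → 1
game_id=69: ✓ → 1
game_id=70: ✗
game_id=71: ✓ → 1
home_count = COUNT(1, 1, 1, 1, 1, 1, 1, 1, 1, 1, 1) = 11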